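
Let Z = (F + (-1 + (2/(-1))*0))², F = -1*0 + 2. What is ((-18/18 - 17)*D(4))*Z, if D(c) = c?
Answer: -72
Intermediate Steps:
F = 2 (F = 0 + 2 = 2)
Z = 1 (Z = (2 + (-1 + (2/(-1))*0))² = (2 + (-1 + (2*(-1))*0))² = (2 + (-1 - 2*0))² = (2 + (-1 + 0))² = (2 - 1)² = 1² = 1)
((-18/18 - 17)*D(4))*Z = ((-18/18 - 17)*4)*1 = ((-18*1/18 - 17)*4)*1 = ((-1 - 17)*4)*1 = -18*4*1 = -72*1 = -72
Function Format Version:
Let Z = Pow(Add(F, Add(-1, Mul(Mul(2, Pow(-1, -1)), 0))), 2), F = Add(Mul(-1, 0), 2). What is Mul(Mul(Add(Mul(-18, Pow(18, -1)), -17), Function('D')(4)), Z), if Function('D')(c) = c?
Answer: -72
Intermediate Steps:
F = 2 (F = Add(0, 2) = 2)
Z = 1 (Z = Pow(Add(2, Add(-1, Mul(Mul(2, Pow(-1, -1)), 0))), 2) = Pow(Add(2, Add(-1, Mul(Mul(2, -1), 0))), 2) = Pow(Add(2, Add(-1, Mul(-2, 0))), 2) = Pow(Add(2, Add(-1, 0)), 2) = Pow(Add(2, -1), 2) = Pow(1, 2) = 1)
Mul(Mul(Add(Mul(-18, Pow(18, -1)), -17), Function('D')(4)), Z) = Mul(Mul(Add(Mul(-18, Pow(18, -1)), -17), 4), 1) = Mul(Mul(Add(Mul(-18, Rational(1, 18)), -17), 4), 1) = Mul(Mul(Add(-1, -17), 4), 1) = Mul(Mul(-18, 4), 1) = Mul(-72, 1) = -72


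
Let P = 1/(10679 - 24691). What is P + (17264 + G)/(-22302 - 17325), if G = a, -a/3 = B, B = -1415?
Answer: -301423735/555253524 ≈ -0.54286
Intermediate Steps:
a = 4245 (a = -3*(-1415) = 4245)
G = 4245
P = -1/14012 (P = 1/(-14012) = -1/14012 ≈ -7.1367e-5)
P + (17264 + G)/(-22302 - 17325) = -1/14012 + (17264 + 4245)/(-22302 - 17325) = -1/14012 + 21509/(-39627) = -1/14012 + 21509*(-1/39627) = -1/14012 - 21509/39627 = -301423735/555253524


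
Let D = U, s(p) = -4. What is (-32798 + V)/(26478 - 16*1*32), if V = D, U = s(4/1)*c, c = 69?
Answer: -16537/12983 ≈ -1.2737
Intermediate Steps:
U = -276 (U = -4*69 = -276)
D = -276
V = -276
(-32798 + V)/(26478 - 16*1*32) = (-32798 - 276)/(26478 - 16*1*32) = -33074/(26478 - 16*32) = -33074/(26478 - 512) = -33074/25966 = -33074*1/25966 = -16537/12983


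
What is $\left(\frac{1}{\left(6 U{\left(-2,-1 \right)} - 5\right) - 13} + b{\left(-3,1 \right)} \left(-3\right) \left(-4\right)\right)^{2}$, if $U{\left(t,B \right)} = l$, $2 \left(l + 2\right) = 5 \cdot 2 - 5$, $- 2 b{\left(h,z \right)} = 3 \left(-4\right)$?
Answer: $\frac{1164241}{225} \approx 5174.4$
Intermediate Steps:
$b{\left(h,z \right)} = 6$ ($b{\left(h,z \right)} = - \frac{3 \left(-4\right)}{2} = \left(- \frac{1}{2}\right) \left(-12\right) = 6$)
$l = \frac{1}{2}$ ($l = -2 + \frac{5 \cdot 2 - 5}{2} = -2 + \frac{10 - 5}{2} = -2 + \frac{1}{2} \cdot 5 = -2 + \frac{5}{2} = \frac{1}{2} \approx 0.5$)
$U{\left(t,B \right)} = \frac{1}{2}$
$\left(\frac{1}{\left(6 U{\left(-2,-1 \right)} - 5\right) - 13} + b{\left(-3,1 \right)} \left(-3\right) \left(-4\right)\right)^{2} = \left(\frac{1}{\left(6 \cdot \frac{1}{2} - 5\right) - 13} + 6 \left(-3\right) \left(-4\right)\right)^{2} = \left(\frac{1}{\left(3 - 5\right) - 13} - -72\right)^{2} = \left(\frac{1}{-2 - 13} + 72\right)^{2} = \left(\frac{1}{-15} + 72\right)^{2} = \left(- \frac{1}{15} + 72\right)^{2} = \left(\frac{1079}{15}\right)^{2} = \frac{1164241}{225}$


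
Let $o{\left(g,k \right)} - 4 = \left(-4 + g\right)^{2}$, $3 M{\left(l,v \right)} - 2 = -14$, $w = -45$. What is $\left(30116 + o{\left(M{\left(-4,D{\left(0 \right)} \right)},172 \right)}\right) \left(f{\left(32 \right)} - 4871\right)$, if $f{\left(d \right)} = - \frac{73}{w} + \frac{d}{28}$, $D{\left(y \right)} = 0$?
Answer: $- \frac{6612426128}{45} \approx -1.4694 \cdot 10^{8}$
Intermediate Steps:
$M{\left(l,v \right)} = -4$ ($M{\left(l,v \right)} = \frac{2}{3} + \frac{1}{3} \left(-14\right) = \frac{2}{3} - \frac{14}{3} = -4$)
$f{\left(d \right)} = \frac{73}{45} + \frac{d}{28}$ ($f{\left(d \right)} = - \frac{73}{-45} + \frac{d}{28} = \left(-73\right) \left(- \frac{1}{45}\right) + d \frac{1}{28} = \frac{73}{45} + \frac{d}{28}$)
$o{\left(g,k \right)} = 4 + \left(-4 + g\right)^{2}$
$\left(30116 + o{\left(M{\left(-4,D{\left(0 \right)} \right)},172 \right)}\right) \left(f{\left(32 \right)} - 4871\right) = \left(30116 + \left(4 + \left(-4 - 4\right)^{2}\right)\right) \left(\left(\frac{73}{45} + \frac{1}{28} \cdot 32\right) - 4871\right) = \left(30116 + \left(4 + \left(-8\right)^{2}\right)\right) \left(\left(\frac{73}{45} + \frac{8}{7}\right) - 4871\right) = \left(30116 + \left(4 + 64\right)\right) \left(\frac{871}{315} - 4871\right) = \left(30116 + 68\right) \left(- \frac{1533494}{315}\right) = 30184 \left(- \frac{1533494}{315}\right) = - \frac{6612426128}{45}$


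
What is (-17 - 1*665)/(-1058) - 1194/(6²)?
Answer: -103225/3174 ≈ -32.522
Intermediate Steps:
(-17 - 1*665)/(-1058) - 1194/(6²) = (-17 - 665)*(-1/1058) - 1194/36 = -682*(-1/1058) - 1194*1/36 = 341/529 - 199/6 = -103225/3174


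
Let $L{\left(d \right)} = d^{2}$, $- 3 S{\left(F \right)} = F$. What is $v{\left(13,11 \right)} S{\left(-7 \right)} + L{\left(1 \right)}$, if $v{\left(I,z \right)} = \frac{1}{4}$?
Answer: $\frac{19}{12} \approx 1.5833$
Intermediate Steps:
$S{\left(F \right)} = - \frac{F}{3}$
$v{\left(I,z \right)} = \frac{1}{4}$
$v{\left(13,11 \right)} S{\left(-7 \right)} + L{\left(1 \right)} = \frac{\left(- \frac{1}{3}\right) \left(-7\right)}{4} + 1^{2} = \frac{1}{4} \cdot \frac{7}{3} + 1 = \frac{7}{12} + 1 = \frac{19}{12}$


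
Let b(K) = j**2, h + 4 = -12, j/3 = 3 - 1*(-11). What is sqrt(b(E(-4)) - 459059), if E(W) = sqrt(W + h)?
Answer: I*sqrt(457295) ≈ 676.24*I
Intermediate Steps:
j = 42 (j = 3*(3 - 1*(-11)) = 3*(3 + 11) = 3*14 = 42)
h = -16 (h = -4 - 12 = -16)
E(W) = sqrt(-16 + W) (E(W) = sqrt(W - 16) = sqrt(-16 + W))
b(K) = 1764 (b(K) = 42**2 = 1764)
sqrt(b(E(-4)) - 459059) = sqrt(1764 - 459059) = sqrt(-457295) = I*sqrt(457295)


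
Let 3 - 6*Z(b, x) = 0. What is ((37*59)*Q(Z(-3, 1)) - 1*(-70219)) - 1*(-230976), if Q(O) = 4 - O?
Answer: 617671/2 ≈ 3.0884e+5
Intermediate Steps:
Z(b, x) = ½ (Z(b, x) = ½ - ⅙*0 = ½ + 0 = ½)
((37*59)*Q(Z(-3, 1)) - 1*(-70219)) - 1*(-230976) = ((37*59)*(4 - 1*½) - 1*(-70219)) - 1*(-230976) = (2183*(4 - ½) + 70219) + 230976 = (2183*(7/2) + 70219) + 230976 = (15281/2 + 70219) + 230976 = 155719/2 + 230976 = 617671/2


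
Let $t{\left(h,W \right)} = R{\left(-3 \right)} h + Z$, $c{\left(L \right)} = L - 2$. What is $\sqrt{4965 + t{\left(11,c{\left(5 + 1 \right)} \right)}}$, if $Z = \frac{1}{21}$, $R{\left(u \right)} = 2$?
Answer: $\frac{2 \sqrt{549822}}{21} \approx 70.619$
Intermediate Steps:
$c{\left(L \right)} = -2 + L$
$Z = \frac{1}{21} \approx 0.047619$
$t{\left(h,W \right)} = \frac{1}{21} + 2 h$ ($t{\left(h,W \right)} = 2 h + \frac{1}{21} = \frac{1}{21} + 2 h$)
$\sqrt{4965 + t{\left(11,c{\left(5 + 1 \right)} \right)}} = \sqrt{4965 + \left(\frac{1}{21} + 2 \cdot 11\right)} = \sqrt{4965 + \left(\frac{1}{21} + 22\right)} = \sqrt{4965 + \frac{463}{21}} = \sqrt{\frac{104728}{21}} = \frac{2 \sqrt{549822}}{21}$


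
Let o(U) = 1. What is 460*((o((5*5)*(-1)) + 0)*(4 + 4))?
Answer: 3680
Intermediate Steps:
460*((o((5*5)*(-1)) + 0)*(4 + 4)) = 460*((1 + 0)*(4 + 4)) = 460*(1*8) = 460*8 = 3680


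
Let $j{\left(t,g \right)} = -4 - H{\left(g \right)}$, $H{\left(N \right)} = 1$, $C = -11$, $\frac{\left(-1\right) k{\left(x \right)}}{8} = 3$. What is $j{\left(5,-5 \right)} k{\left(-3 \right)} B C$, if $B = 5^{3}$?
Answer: $-165000$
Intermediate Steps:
$k{\left(x \right)} = -24$ ($k{\left(x \right)} = \left(-8\right) 3 = -24$)
$B = 125$
$j{\left(t,g \right)} = -5$ ($j{\left(t,g \right)} = -4 - 1 = -5$)
$j{\left(5,-5 \right)} k{\left(-3 \right)} B C = \left(-5\right) \left(-24\right) 125 \left(-11\right) = 120 \cdot 125 \left(-11\right) = 15000 \left(-11\right) = -165000$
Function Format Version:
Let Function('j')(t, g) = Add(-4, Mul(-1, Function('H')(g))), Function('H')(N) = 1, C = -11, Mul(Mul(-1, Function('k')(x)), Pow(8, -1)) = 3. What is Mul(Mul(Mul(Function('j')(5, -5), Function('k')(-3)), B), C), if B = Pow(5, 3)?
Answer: -165000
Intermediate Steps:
Function('k')(x) = -24 (Function('k')(x) = Mul(-8, 3) = -24)
B = 125
Function('j')(t, g) = -5 (Function('j')(t, g) = Add(-4, Mul(-1, 1)) = Add(-4, -1) = -5)
Mul(Mul(Mul(Function('j')(5, -5), Function('k')(-3)), B), C) = Mul(Mul(Mul(-5, -24), 125), -11) = Mul(Mul(120, 125), -11) = Mul(15000, -11) = -165000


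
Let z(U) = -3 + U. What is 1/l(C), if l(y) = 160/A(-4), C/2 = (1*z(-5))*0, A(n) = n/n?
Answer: 1/160 ≈ 0.0062500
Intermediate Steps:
A(n) = 1
C = 0 (C = 2*((1*(-3 - 5))*0) = 2*((1*(-8))*0) = 2*(-8*0) = 2*0 = 0)
l(y) = 160 (l(y) = 160/1 = 160*1 = 160)
1/l(C) = 1/160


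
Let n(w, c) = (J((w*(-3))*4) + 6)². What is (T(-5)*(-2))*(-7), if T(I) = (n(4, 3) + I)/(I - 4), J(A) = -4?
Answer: 14/9 ≈ 1.5556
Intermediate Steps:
n(w, c) = 4 (n(w, c) = (-4 + 6)² = 2² = 4)
T(I) = (4 + I)/(-4 + I) (T(I) = (4 + I)/(I - 4) = (4 + I)/(-4 + I))
(T(-5)*(-2))*(-7) = (((4 - 5)/(-4 - 5))*(-2))*(-7) = ((-1/(-9))*(-2))*(-7) = (-⅑*(-1)*(-2))*(-7) = ((⅑)*(-2))*(-7) = -2/9*(-7) = 14/9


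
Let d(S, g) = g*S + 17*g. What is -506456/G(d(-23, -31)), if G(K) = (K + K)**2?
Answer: -63307/17298 ≈ -3.6598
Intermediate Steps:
d(S, g) = 17*g + S*g (d(S, g) = S*g + 17*g = 17*g + S*g)
G(K) = 4*K**2 (G(K) = (2*K)**2 = 4*K**2)
-506456/G(d(-23, -31)) = -506456*1/(3844*(17 - 23)**2) = -506456/(4*(-31*(-6))**2) = -506456/(4*186**2) = -506456/(4*34596) = -506456/138384 = -506456*1/138384 = -63307/17298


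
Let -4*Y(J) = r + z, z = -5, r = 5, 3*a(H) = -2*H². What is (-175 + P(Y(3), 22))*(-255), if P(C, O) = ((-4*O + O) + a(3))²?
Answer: -1277295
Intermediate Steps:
a(H) = -2*H²/3 (a(H) = (-2*H²)/3 = -2*H²/3)
Y(J) = 0 (Y(J) = -(5 - 5)/4 = -¼*0 = 0)
P(C, O) = (-6 - 3*O)² (P(C, O) = ((-4*O + O) - ⅔*3²)² = (-3*O - ⅔*9)² = (-3*O - 6)² = (-6 - 3*O)²)
(-175 + P(Y(3), 22))*(-255) = (-175 + 9*(2 + 22)²)*(-255) = (-175 + 9*24²)*(-255) = (-175 + 9*576)*(-255) = (-175 + 5184)*(-255) = 5009*(-255) = -1277295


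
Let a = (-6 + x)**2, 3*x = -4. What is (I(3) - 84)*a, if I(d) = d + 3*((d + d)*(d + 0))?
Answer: -1452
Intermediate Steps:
x = -4/3 (x = (1/3)*(-4) = -4/3 ≈ -1.3333)
I(d) = d + 6*d**2 (I(d) = d + 3*((2*d)*d) = d + 3*(2*d**2) = d + 6*d**2)
a = 484/9 (a = (-6 - 4/3)**2 = (-22/3)**2 = 484/9 ≈ 53.778)
(I(3) - 84)*a = (3*(1 + 6*3) - 84)*(484/9) = (3*(1 + 18) - 84)*(484/9) = (3*19 - 84)*(484/9) = (57 - 84)*(484/9) = -27*484/9 = -1452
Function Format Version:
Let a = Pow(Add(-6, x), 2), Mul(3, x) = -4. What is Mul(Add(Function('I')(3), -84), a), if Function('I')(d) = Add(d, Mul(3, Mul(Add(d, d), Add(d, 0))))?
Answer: -1452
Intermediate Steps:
x = Rational(-4, 3) (x = Mul(Rational(1, 3), -4) = Rational(-4, 3) ≈ -1.3333)
Function('I')(d) = Add(d, Mul(6, Pow(d, 2))) (Function('I')(d) = Add(d, Mul(3, Mul(Mul(2, d), d))) = Add(d, Mul(3, Mul(2, Pow(d, 2)))) = Add(d, Mul(6, Pow(d, 2))))
a = Rational(484, 9) (a = Pow(Add(-6, Rational(-4, 3)), 2) = Pow(Rational(-22, 3), 2) = Rational(484, 9) ≈ 53.778)
Mul(Add(Function('I')(3), -84), a) = Mul(Add(Mul(3, Add(1, Mul(6, 3))), -84), Rational(484, 9)) = Mul(Add(Mul(3, Add(1, 18)), -84), Rational(484, 9)) = Mul(Add(Mul(3, 19), -84), Rational(484, 9)) = Mul(Add(57, -84), Rational(484, 9)) = Mul(-27, Rational(484, 9)) = -1452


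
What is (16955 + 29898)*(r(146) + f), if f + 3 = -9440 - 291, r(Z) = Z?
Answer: -449226564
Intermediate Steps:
f = -9734 (f = -3 + (-9440 - 291) = -3 - 9731 = -9734)
(16955 + 29898)*(r(146) + f) = (16955 + 29898)*(146 - 9734) = 46853*(-9588) = -449226564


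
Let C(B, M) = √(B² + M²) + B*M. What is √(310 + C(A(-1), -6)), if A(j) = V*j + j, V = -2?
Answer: √(304 + √37) ≈ 17.609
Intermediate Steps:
A(j) = -j (A(j) = -2*j + j = -j)
√(310 + C(A(-1), -6)) = √(310 + (√((-1*(-1))² + (-6)²) - 1*(-1)*(-6))) = √(310 + (√(1² + 36) + 1*(-6))) = √(310 + (√(1 + 36) - 6)) = √(310 + (√37 - 6)) = √(310 + (-6 + √37)) = √(304 + √37)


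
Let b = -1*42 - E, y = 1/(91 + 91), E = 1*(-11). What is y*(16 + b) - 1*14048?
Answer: -2556751/182 ≈ -14048.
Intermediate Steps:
E = -11
y = 1/182 ≈ 0.0054945
b = -31 (b = -1*42 - 1*(-11) = -42 + 11 = -31)
y*(16 + b) - 1*14048 = (16 - 31)/182 - 1*14048 = (1/182)*(-15) - 14048 = -15/182 - 14048 = -2556751/182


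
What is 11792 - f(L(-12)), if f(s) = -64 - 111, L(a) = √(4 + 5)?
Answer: 11967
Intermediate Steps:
L(a) = 3 (L(a) = √9 = 3)
f(s) = -175
11792 - f(L(-12)) = 11792 - 1*(-175) = 11792 + 175 = 11967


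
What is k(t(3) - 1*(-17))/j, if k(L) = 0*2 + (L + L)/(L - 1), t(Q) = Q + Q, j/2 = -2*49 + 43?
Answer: -23/1210 ≈ -0.019008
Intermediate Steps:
j = -110 (j = 2*(-2*49 + 43) = 2*(-98 + 43) = 2*(-55) = -110)
t(Q) = 2*Q
k(L) = 2*L/(-1 + L) (k(L) = 0 + (2*L)/(-1 + L) = 0 + 2*L/(-1 + L) = 2*L/(-1 + L))
k(t(3) - 1*(-17))/j = (2*(2*3 - 1*(-17))/(-1 + (2*3 - 1*(-17))))/(-110) = (2*(6 + 17)/(-1 + (6 + 17)))*(-1/110) = (2*23/(-1 + 23))*(-1/110) = (2*23/22)*(-1/110) = (2*23*(1/22))*(-1/110) = (23/11)*(-1/110) = -23/1210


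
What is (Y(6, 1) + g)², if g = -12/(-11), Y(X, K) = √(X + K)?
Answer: 991/121 + 24*√7/11 ≈ 13.963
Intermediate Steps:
Y(X, K) = √(K + X)
g = 12/11 (g = -12*(-1/11) = 12/11 ≈ 1.0909)
(Y(6, 1) + g)² = (√(1 + 6) + 12/11)² = (√7 + 12/11)² = (12/11 + √7)²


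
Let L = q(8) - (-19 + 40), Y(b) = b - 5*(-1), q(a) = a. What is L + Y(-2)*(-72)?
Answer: -229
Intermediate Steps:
Y(b) = 5 + b (Y(b) = b + 5 = 5 + b)
L = -13 (L = 8 - (-19 + 40) = 8 - 1*21 = 8 - 21 = -13)
L + Y(-2)*(-72) = -13 + (5 - 2)*(-72) = -13 + 3*(-72) = -13 - 216 = -229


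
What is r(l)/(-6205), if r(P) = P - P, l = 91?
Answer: 0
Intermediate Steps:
r(P) = 0
r(l)/(-6205) = 0/(-6205) = 0*(-1/6205) = 0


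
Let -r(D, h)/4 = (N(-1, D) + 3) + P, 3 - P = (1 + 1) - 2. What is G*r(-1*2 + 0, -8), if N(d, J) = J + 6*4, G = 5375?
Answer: -602000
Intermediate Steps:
N(d, J) = 24 + J (N(d, J) = J + 24 = 24 + J)
P = 3 (P = 3 - ((1 + 1) - 2) = 3 - (2 - 2) = 3 - 1*0 = 3 + 0 = 3)
r(D, h) = -120 - 4*D (r(D, h) = -4*(((24 + D) + 3) + 3) = -4*((27 + D) + 3) = -4*(30 + D) = -120 - 4*D)
G*r(-1*2 + 0, -8) = 5375*(-120 - 4*(-1*2 + 0)) = 5375*(-120 - 4*(-2 + 0)) = 5375*(-120 - 4*(-2)) = 5375*(-120 + 8) = 5375*(-112) = -602000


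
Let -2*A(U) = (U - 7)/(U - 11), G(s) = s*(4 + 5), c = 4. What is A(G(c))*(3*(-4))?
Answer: 174/25 ≈ 6.9600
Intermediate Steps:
G(s) = 9*s (G(s) = s*9 = 9*s)
A(U) = -(-7 + U)/(2*(-11 + U)) (A(U) = -(U - 7)/(2*(U - 11)) = -(-7 + U)/(2*(-11 + U)))
A(G(c))*(3*(-4)) = ((7 - 9*4)/(2*(-11 + 9*4)))*(3*(-4)) = ((7 - 1*36)/(2*(-11 + 36)))*(-12) = ((1/2)*(7 - 36)/25)*(-12) = ((1/2)*(1/25)*(-29))*(-12) = -29/50*(-12) = 174/25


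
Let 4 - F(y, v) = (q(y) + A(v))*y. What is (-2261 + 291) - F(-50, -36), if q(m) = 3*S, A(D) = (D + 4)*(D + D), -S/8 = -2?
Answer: -119574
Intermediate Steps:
S = 16 (S = -8*(-2) = 16)
A(D) = 2*D*(4 + D) (A(D) = (4 + D)*(2*D) = 2*D*(4 + D))
q(m) = 48 (q(m) = 3*16 = 48)
F(y, v) = 4 - y*(48 + 2*v*(4 + v)) (F(y, v) = 4 - (48 + 2*v*(4 + v))*y = 4 - y*(48 + 2*v*(4 + v)))
(-2261 + 291) - F(-50, -36) = (-2261 + 291) - (4 - 48*(-50) - 2*(-36)*(-50)*(4 - 36)) = -1970 - (4 + 2400 - 2*(-36)*(-50)*(-32)) = -1970 - (4 + 2400 + 115200) = -1970 - 1*117604 = -1970 - 117604 = -119574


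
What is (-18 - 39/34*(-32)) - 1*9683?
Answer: -164293/17 ≈ -9664.3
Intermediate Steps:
(-18 - 39/34*(-32)) - 1*9683 = (-18 - 39*1/34*(-32)) - 9683 = (-18 - 39/34*(-32)) - 9683 = (-18 + 624/17) - 9683 = 318/17 - 9683 = -164293/17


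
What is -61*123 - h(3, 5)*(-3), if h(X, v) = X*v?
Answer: -7458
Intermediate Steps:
-61*123 - h(3, 5)*(-3) = -61*123 - 3*5*(-3) = -7503 - 1*15*(-3) = -7503 - 15*(-3) = -7503 + 45 = -7458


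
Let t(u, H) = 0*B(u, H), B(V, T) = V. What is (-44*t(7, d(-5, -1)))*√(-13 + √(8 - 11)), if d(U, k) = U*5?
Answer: 0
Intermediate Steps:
d(U, k) = 5*U
t(u, H) = 0 (t(u, H) = 0*u = 0)
(-44*t(7, d(-5, -1)))*√(-13 + √(8 - 11)) = (-44*0)*√(-13 + √(8 - 11)) = 0*√(-13 + √(-3)) = 0*√(-13 + I*√3) = 0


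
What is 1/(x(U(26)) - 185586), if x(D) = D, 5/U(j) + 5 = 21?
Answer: -16/2969371 ≈ -5.3883e-6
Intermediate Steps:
U(j) = 5/16 (U(j) = 5/(-5 + 21) = 5/16)
1/(x(U(26)) - 185586) = 1/(5/16 - 185586) = 1/(-2969371/16) = -16/2969371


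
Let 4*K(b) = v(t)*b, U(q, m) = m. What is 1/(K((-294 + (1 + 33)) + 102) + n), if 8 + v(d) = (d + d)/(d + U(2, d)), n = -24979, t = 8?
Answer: -2/49405 ≈ -4.0482e-5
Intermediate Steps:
v(d) = -7 (v(d) = -8 + (d + d)/(d + d) = -8 + (2*d)/((2*d)) = -8 + (2*d)*(1/(2*d)) = -8 + 1 = -7)
K(b) = -7*b/4 (K(b) = (-7*b)/4 = -7*b/4)
1/(K((-294 + (1 + 33)) + 102) + n) = 1/(-7*((-294 + (1 + 33)) + 102)/4 - 24979) = 1/(-7*((-294 + 34) + 102)/4 - 24979) = 1/(-7*(-260 + 102)/4 - 24979) = 1/(-7/4*(-158) - 24979) = 1/(553/2 - 24979) = 1/(-49405/2) = -2/49405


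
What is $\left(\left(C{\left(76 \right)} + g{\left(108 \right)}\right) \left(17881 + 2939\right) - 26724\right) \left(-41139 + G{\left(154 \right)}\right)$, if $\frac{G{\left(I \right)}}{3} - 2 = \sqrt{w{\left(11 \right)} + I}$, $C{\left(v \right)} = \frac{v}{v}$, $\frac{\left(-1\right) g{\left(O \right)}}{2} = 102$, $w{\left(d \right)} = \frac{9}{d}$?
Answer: $174946217472 - \frac{12759552 \sqrt{18733}}{11} \approx 1.7479 \cdot 10^{11}$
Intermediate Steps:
$g{\left(O \right)} = -204$ ($g{\left(O \right)} = \left(-2\right) 102 = -204$)
$C{\left(v \right)} = 1$
$G{\left(I \right)} = 6 + 3 \sqrt{\frac{9}{11} + I}$
$\left(\left(C{\left(76 \right)} + g{\left(108 \right)}\right) \left(17881 + 2939\right) - 26724\right) \left(-41139 + G{\left(154 \right)}\right) = \left(\left(1 - 204\right) \left(17881 + 2939\right) - 26724\right) \left(-41139 + \left(6 + \frac{3 \sqrt{99 + 121 \cdot 154}}{11}\right)\right) = \left(\left(-203\right) 20820 - 26724\right) \left(-41139 + \left(6 + \frac{3 \sqrt{99 + 18634}}{11}\right)\right) = \left(-4226460 - 26724\right) \left(-41139 + \left(6 + \frac{3 \sqrt{18733}}{11}\right)\right) = - 4253184 \left(-41133 + \frac{3 \sqrt{18733}}{11}\right) = 174946217472 - \frac{12759552 \sqrt{18733}}{11}$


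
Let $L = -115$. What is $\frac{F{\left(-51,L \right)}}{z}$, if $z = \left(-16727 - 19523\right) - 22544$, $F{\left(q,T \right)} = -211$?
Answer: $\frac{211}{58794} \approx 0.0035888$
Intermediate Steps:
$z = -58794$ ($z = -36250 - 22544 = -58794$)
$\frac{F{\left(-51,L \right)}}{z} = - \frac{211}{-58794} = \left(-211\right) \left(- \frac{1}{58794}\right) = \frac{211}{58794}$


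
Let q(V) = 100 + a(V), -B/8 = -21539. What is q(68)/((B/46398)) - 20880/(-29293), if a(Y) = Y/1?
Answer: 4141657602/90134561 ≈ 45.950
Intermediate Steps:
B = 172312 (B = -8*(-21539) = 172312)
a(Y) = Y (a(Y) = Y*1 = Y)
q(V) = 100 + V
q(68)/((B/46398)) - 20880/(-29293) = (100 + 68)/((172312/46398)) - 20880/(-29293) = 168/((172312*(1/46398))) - 20880*(-1/29293) = 168/(86156/23199) + 20880/29293 = 168*(23199/86156) + 20880/29293 = 139194/3077 + 20880/29293 = 4141657602/90134561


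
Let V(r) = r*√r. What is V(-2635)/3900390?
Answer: -527*I*√2635/780078 ≈ -0.034679*I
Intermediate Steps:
V(r) = r^(3/2)
V(-2635)/3900390 = (-2635)^(3/2)/3900390 = -2635*I*√2635*(1/3900390) = -527*I*√2635/780078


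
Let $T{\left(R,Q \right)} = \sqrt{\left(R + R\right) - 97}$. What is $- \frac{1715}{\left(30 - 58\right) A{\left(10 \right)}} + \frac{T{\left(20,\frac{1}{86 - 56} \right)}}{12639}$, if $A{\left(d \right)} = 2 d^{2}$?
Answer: $\frac{49}{160} + \frac{i \sqrt{57}}{12639} \approx 0.30625 + 0.00059734 i$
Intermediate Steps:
$T{\left(R,Q \right)} = \sqrt{-97 + 2 R}$ ($T{\left(R,Q \right)} = \sqrt{2 R - 97} = \sqrt{-97 + 2 R}$)
$- \frac{1715}{\left(30 - 58\right) A{\left(10 \right)}} + \frac{T{\left(20,\frac{1}{86 - 56} \right)}}{12639} = - \frac{1715}{\left(30 - 58\right) 2 \cdot 10^{2}} + \frac{\sqrt{-97 + 2 \cdot 20}}{12639} = - \frac{1715}{\left(-28\right) 2 \cdot 100} + \sqrt{-97 + 40} \cdot \frac{1}{12639} = - \frac{1715}{\left(-28\right) 200} + \sqrt{-57} \cdot \frac{1}{12639} = - \frac{1715}{-5600} + i \sqrt{57} \cdot \frac{1}{12639} = \left(-1715\right) \left(- \frac{1}{5600}\right) + \frac{i \sqrt{57}}{12639} = \frac{49}{160} + \frac{i \sqrt{57}}{12639}$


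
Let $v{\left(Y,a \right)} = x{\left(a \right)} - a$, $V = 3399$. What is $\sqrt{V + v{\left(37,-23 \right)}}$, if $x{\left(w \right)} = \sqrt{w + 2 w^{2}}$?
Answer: $\sqrt{3422 + 3 \sqrt{115}} \approx 58.772$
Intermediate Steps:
$v{\left(Y,a \right)} = \sqrt{a \left(1 + 2 a\right)} - a$
$\sqrt{V + v{\left(37,-23 \right)}} = \sqrt{3399 - \left(-23 - \sqrt{- 23 \left(1 + 2 \left(-23\right)\right)}\right)} = \sqrt{3399 + \left(\sqrt{- 23 \left(1 - 46\right)} + 23\right)} = \sqrt{3399 + \left(\sqrt{\left(-23\right) \left(-45\right)} + 23\right)} = \sqrt{3399 + \left(\sqrt{1035} + 23\right)} = \sqrt{3399 + \left(3 \sqrt{115} + 23\right)} = \sqrt{3399 + \left(23 + 3 \sqrt{115}\right)} = \sqrt{3422 + 3 \sqrt{115}}$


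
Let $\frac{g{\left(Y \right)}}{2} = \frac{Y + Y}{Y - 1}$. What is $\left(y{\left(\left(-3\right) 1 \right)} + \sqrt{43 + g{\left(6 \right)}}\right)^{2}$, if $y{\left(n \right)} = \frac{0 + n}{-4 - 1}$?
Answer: $\frac{\left(3 + \sqrt{1195}\right)^{2}}{25} \approx 56.456$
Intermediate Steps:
$g{\left(Y \right)} = \frac{4 Y}{-1 + Y}$ ($g{\left(Y \right)} = 2 \frac{Y + Y}{Y - 1} = 2 \frac{2 Y}{-1 + Y} = \frac{4 Y}{-1 + Y}$)
$y{\left(n \right)} = - \frac{n}{5}$ ($y{\left(n \right)} = \frac{n}{-5} = n \left(- \frac{1}{5}\right) = - \frac{n}{5}$)
$\left(y{\left(\left(-3\right) 1 \right)} + \sqrt{43 + g{\left(6 \right)}}\right)^{2} = \left(- \frac{\left(-3\right) 1}{5} + \sqrt{43 + 4 \cdot 6 \frac{1}{-1 + 6}}\right)^{2} = \left(\left(- \frac{1}{5}\right) \left(-3\right) + \sqrt{43 + 4 \cdot 6 \cdot \frac{1}{5}}\right)^{2} = \left(\frac{3}{5} + \sqrt{43 + 4 \cdot 6 \cdot \frac{1}{5}}\right)^{2} = \left(\frac{3}{5} + \sqrt{43 + \frac{24}{5}}\right)^{2} = \left(\frac{3}{5} + \sqrt{\frac{239}{5}}\right)^{2} = \left(\frac{3}{5} + \frac{\sqrt{1195}}{5}\right)^{2}$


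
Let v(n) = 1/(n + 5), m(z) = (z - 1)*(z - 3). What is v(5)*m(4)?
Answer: 3/10 ≈ 0.30000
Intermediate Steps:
m(z) = (-1 + z)*(-3 + z)
v(n) = 1/(5 + n)
v(5)*m(4) = (3 + 4² - 4*4)/(5 + 5) = (3 + 16 - 16)/10 = (⅒)*3 = 3/10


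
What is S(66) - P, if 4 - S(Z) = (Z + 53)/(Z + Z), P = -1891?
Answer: 250021/132 ≈ 1894.1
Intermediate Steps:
S(Z) = 4 - (53 + Z)/(2*Z) (S(Z) = 4 - (Z + 53)/(Z + Z) = 4 - (53 + Z)/(2*Z))
S(66) - P = (½)*(-53 + 7*66)/66 - 1*(-1891) = (½)*(1/66)*(-53 + 462) + 1891 = (½)*(1/66)*409 + 1891 = 409/132 + 1891 = 250021/132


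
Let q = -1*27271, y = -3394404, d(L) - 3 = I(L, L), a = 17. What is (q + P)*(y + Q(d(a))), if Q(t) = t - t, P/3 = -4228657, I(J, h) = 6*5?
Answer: 43153879497768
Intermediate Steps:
I(J, h) = 30
d(L) = 33 (d(L) = 3 + 30 = 33)
P = -12685971 (P = 3*(-4228657) = -12685971)
Q(t) = 0
q = -27271
(q + P)*(y + Q(d(a))) = (-27271 - 12685971)*(-3394404 + 0) = -12713242*(-3394404) = 43153879497768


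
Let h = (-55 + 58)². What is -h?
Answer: -9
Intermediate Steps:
h = 9 (h = 3² = 9)
-h = -1*9 = -9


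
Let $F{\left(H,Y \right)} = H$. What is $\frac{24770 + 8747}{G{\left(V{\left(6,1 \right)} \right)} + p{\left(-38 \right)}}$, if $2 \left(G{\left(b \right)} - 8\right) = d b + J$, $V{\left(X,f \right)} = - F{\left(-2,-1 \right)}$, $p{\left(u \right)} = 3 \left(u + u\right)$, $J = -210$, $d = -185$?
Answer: $- \frac{33517}{510} \approx -65.72$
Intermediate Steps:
$p{\left(u \right)} = 6 u$ ($p{\left(u \right)} = 3 \cdot 2 u = 6 u$)
$V{\left(X,f \right)} = 2$ ($V{\left(X,f \right)} = \left(-1\right) \left(-2\right) = 2$)
$G{\left(b \right)} = -97 - \frac{185 b}{2}$ ($G{\left(b \right)} = 8 + \frac{- 185 b - 210}{2} = 8 + \frac{-210 - 185 b}{2} = 8 - \left(105 + \frac{185 b}{2}\right) = -97 - \frac{185 b}{2}$)
$\frac{24770 + 8747}{G{\left(V{\left(6,1 \right)} \right)} + p{\left(-38 \right)}} = \frac{24770 + 8747}{\left(-97 - 185\right) + 6 \left(-38\right)} = \frac{33517}{\left(-97 - 185\right) - 228} = \frac{33517}{-282 - 228} = \frac{33517}{-510} = 33517 \left(- \frac{1}{510}\right) = - \frac{33517}{510}$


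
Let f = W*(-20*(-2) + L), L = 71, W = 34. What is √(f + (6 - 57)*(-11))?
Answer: 17*√15 ≈ 65.841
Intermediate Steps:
f = 3774 (f = 34*(-20*(-2) + 71) = 34*(40 + 71) = 34*111 = 3774)
√(f + (6 - 57)*(-11)) = √(3774 + (6 - 57)*(-11)) = √(3774 - 51*(-11)) = √(3774 + 561) = √4335 = 17*√15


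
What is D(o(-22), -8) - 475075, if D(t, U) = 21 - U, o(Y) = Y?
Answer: -475046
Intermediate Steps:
D(o(-22), -8) - 475075 = (21 - 1*(-8)) - 475075 = (21 + 8) - 475075 = 29 - 475075 = -475046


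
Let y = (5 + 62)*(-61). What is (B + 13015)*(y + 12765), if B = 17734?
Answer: 266839822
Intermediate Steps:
y = -4087 (y = 67*(-61) = -4087)
(B + 13015)*(y + 12765) = (17734 + 13015)*(-4087 + 12765) = 30749*8678 = 266839822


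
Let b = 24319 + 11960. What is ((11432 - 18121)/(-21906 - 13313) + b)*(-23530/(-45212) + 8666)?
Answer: 125162173084305595/398080357 ≈ 3.1441e+8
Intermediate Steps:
b = 36279
((11432 - 18121)/(-21906 - 13313) + b)*(-23530/(-45212) + 8666) = ((11432 - 18121)/(-21906 - 13313) + 36279)*(-23530/(-45212) + 8666) = (-6689/(-35219) + 36279)*(-23530*(-1/45212) + 8666) = (-6689*(-1/35219) + 36279)*(11765/22606 + 8666) = (6689/35219 + 36279)*(195915361/22606) = (1277716790/35219)*(195915361/22606) = 125162173084305595/398080357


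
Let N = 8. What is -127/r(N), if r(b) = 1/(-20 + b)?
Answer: 1524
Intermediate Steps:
-127/r(N) = -127/(1/(-20 + 8)) = -127/(1/(-12)) = -127/(-1/12) = -127*(-12) = 1524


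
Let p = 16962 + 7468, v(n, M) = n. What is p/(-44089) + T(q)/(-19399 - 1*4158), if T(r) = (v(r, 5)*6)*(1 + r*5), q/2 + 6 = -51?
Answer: -17734759954/1038604573 ≈ -17.076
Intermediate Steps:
p = 24430
q = -114 (q = -12 + 2*(-51) = -12 - 102 = -114)
T(r) = 6*r*(1 + 5*r) (T(r) = (r*6)*(1 + r*5) = (6*r)*(1 + 5*r) = 6*r*(1 + 5*r))
p/(-44089) + T(q)/(-19399 - 1*4158) = 24430/(-44089) + (6*(-114)*(1 + 5*(-114)))/(-19399 - 1*4158) = 24430*(-1/44089) + (6*(-114)*(1 - 570))/(-19399 - 4158) = -24430/44089 + (6*(-114)*(-569))/(-23557) = -24430/44089 + 389196*(-1/23557) = -24430/44089 - 389196/23557 = -17734759954/1038604573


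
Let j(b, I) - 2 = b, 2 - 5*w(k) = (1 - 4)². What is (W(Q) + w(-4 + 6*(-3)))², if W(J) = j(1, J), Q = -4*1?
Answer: 64/25 ≈ 2.5600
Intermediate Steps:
Q = -4
w(k) = -7/5 (w(k) = ⅖ - (1 - 4)²/5 = ⅖ - ⅕*(-3)² = ⅖ - ⅕*9 = ⅖ - 9/5 = -7/5)
j(b, I) = 2 + b
W(J) = 3 (W(J) = 2 + 1 = 3)
(W(Q) + w(-4 + 6*(-3)))² = (3 - 7/5)² = (8/5)² = 64/25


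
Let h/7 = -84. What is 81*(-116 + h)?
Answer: -57024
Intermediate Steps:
h = -588 (h = 7*(-84) = -588)
81*(-116 + h) = 81*(-116 - 588) = 81*(-704) = -57024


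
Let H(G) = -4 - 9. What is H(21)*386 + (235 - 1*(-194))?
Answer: -4589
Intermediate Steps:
H(G) = -13
H(21)*386 + (235 - 1*(-194)) = -13*386 + (235 - 1*(-194)) = -5018 + (235 + 194) = -5018 + 429 = -4589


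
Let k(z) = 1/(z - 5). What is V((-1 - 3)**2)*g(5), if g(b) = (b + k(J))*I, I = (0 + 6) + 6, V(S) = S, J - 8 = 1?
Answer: 1008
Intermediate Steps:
J = 9 (J = 8 + 1 = 9)
k(z) = 1/(-5 + z)
I = 12 (I = 6 + 6 = 12)
g(b) = 3 + 12*b (g(b) = (b + 1/(-5 + 9))*12 = (b + 1/4)*12 = (1/4 + b)*12 = 3 + 12*b)
V((-1 - 3)**2)*g(5) = (-1 - 3)**2*(3 + 12*5) = (-4)**2*(3 + 60) = 16*63 = 1008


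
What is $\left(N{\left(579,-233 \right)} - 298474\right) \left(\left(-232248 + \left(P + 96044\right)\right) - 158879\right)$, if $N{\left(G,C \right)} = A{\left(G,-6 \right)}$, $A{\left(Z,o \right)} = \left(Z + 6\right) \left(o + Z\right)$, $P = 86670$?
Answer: $-7655217903$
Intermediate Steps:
$A{\left(Z,o \right)} = \left(6 + Z\right) \left(Z + o\right)$
$N{\left(G,C \right)} = -36 + G^{2}$ ($N{\left(G,C \right)} = G^{2} + 6 G + 6 \left(-6\right) + G \left(-6\right) = G^{2} + 6 G - 36 - 6 G = -36 + G^{2}$)
$\left(N{\left(579,-233 \right)} - 298474\right) \left(\left(-232248 + \left(P + 96044\right)\right) - 158879\right) = \left(\left(-36 + 579^{2}\right) - 298474\right) \left(\left(-232248 + \left(86670 + 96044\right)\right) - 158879\right) = \left(\left(-36 + 335241\right) - 298474\right) \left(\left(-232248 + 182714\right) - 158879\right) = \left(335205 - 298474\right) \left(-49534 - 158879\right) = 36731 \left(-208413\right) = -7655217903$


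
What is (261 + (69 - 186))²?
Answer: 20736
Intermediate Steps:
(261 + (69 - 186))² = (261 - 117)² = 144² = 20736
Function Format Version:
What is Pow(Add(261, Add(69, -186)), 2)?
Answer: 20736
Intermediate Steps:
Pow(Add(261, Add(69, -186)), 2) = Pow(Add(261, -117), 2) = Pow(144, 2) = 20736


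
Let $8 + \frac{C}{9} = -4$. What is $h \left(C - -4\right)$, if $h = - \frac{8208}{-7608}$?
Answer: $- \frac{35568}{317} \approx -112.2$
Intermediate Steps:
$C = -108$ ($C = -72 + 9 \left(-4\right) = -72 - 36 = -108$)
$h = \frac{342}{317}$ ($h = \left(-8208\right) \left(- \frac{1}{7608}\right) = \frac{342}{317} \approx 1.0789$)
$h \left(C - -4\right) = \frac{342 \left(-108 - -4\right)}{317} = \frac{342 \left(-108 + 4\right)}{317} = \frac{342}{317} \left(-104\right) = - \frac{35568}{317}$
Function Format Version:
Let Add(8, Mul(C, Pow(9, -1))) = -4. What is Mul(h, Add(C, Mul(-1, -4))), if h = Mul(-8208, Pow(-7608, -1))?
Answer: Rational(-35568, 317) ≈ -112.20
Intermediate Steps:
C = -108 (C = Add(-72, Mul(9, -4)) = Add(-72, -36) = -108)
h = Rational(342, 317) (h = Mul(-8208, Rational(-1, 7608)) = Rational(342, 317) ≈ 1.0789)
Mul(h, Add(C, Mul(-1, -4))) = Mul(Rational(342, 317), Add(-108, Mul(-1, -4))) = Mul(Rational(342, 317), Add(-108, 4)) = Mul(Rational(342, 317), -104) = Rational(-35568, 317)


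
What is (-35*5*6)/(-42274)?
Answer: 525/21137 ≈ 0.024838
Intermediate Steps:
(-35*5*6)/(-42274) = -175*6*(-1/42274) = -1050*(-1/42274) = 525/21137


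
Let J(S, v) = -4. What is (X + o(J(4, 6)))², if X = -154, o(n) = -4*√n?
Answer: 23652 + 2464*I ≈ 23652.0 + 2464.0*I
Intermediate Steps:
(X + o(J(4, 6)))² = (-154 - 8*I)²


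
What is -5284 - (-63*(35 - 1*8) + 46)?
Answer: -3629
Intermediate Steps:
-5284 - (-63*(35 - 1*8) + 46) = -5284 - (-63*(35 - 8) + 46) = -5284 - (-63*27 + 46) = -5284 - (-1701 + 46) = -5284 - 1*(-1655) = -5284 + 1655 = -3629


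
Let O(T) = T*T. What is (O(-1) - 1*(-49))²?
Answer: 2500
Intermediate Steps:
O(T) = T²
(O(-1) - 1*(-49))² = ((-1)² - 1*(-49))² = (1 + 49)² = 50² = 2500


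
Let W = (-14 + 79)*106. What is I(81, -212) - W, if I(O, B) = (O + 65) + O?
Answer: -6663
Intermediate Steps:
I(O, B) = 65 + 2*O (I(O, B) = (65 + O) + O = 65 + 2*O)
W = 6890 (W = 65*106 = 6890)
I(81, -212) - W = (65 + 2*81) - 1*6890 = (65 + 162) - 6890 = 227 - 6890 = -6663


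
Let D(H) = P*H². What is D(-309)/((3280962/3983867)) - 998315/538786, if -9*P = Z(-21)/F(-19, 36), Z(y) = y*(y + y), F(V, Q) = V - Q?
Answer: 32499134677871717/157322818070 ≈ 2.0658e+5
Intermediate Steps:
Z(y) = 2*y² (Z(y) = y*(2*y) = 2*y²)
P = 98/55 (P = -2*(-21)²/(9*(-19 - 1*36)) = -2*441/(9*(-19 - 36)) = -98/(-55) = -98*(-1)/55 = -⅑*(-882/55) = 98/55 ≈ 1.7818)
D(H) = 98*H²/55
D(-309)/((3280962/3983867)) - 998315/538786 = ((98/55)*(-309)²)/((3280962/3983867)) - 998315/538786 = ((98/55)*95481)/((3280962*(1/3983867))) - 998315*1/538786 = 9357138/(55*(3280962/3983867)) - 998315/538786 = (9357138/55)*(3983867/3280962) - 998315/538786 = 60319730247/291995 - 998315/538786 = 32499134677871717/157322818070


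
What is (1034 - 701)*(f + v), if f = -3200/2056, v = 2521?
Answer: 215616501/257 ≈ 8.3898e+5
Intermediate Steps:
f = -400/257 (f = -3200*1/2056 = -400/257 ≈ -1.5564)
(1034 - 701)*(f + v) = (1034 - 701)*(-400/257 + 2521) = 333*(647497/257) = 215616501/257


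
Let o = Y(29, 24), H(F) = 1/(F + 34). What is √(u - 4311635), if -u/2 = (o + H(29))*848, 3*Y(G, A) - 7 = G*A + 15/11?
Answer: I*√251322954883/231 ≈ 2170.2*I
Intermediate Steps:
H(F) = 1/(34 + F)
Y(G, A) = 92/33 + A*G/3 (Y(G, A) = 7/3 + (G*A + 15/11)/3 = 7/3 + (A*G + 15*(1/11))/3 = 7/3 + (A*G + 15/11)/3 = 7/3 + (15/11 + A*G)/3 = 7/3 + (5/11 + A*G/3) = 92/33 + A*G/3)
o = 7748/33 (o = 92/33 + (⅓)*24*29 = 92/33 + 232 = 7748/33 ≈ 234.79)
u = -275971424/693 (u = -2*(7748/33 + 1/(34 + 29))*848 = -2*(7748/33 + 1/63)*848 = -325438*848/693 = -2*137985712/693 = -275971424/693 ≈ -3.9823e+5)
√(u - 4311635) = √(-275971424/693 - 4311635) = √(-3263934479/693) = I*√251322954883/231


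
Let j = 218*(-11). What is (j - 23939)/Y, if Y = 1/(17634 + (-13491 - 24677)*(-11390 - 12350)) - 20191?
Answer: 23864639250498/18295589137213 ≈ 1.3044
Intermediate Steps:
j = -2398
Y = -18295589137213/906125954 (Y = 1/(17634 - 38168*(-23740)) - 20191 = 1/(17634 + 906108320) - 20191 = 1/906125954 - 20191 = -18295589137213/906125954 ≈ -20191.)
(j - 23939)/Y = (-2398 - 23939)/(-18295589137213/906125954) = -26337*(-906125954/18295589137213) = 23864639250498/18295589137213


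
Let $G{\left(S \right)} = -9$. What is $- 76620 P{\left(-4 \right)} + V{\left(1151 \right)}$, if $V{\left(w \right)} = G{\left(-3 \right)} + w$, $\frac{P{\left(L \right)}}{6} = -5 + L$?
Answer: $4138622$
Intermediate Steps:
$P{\left(L \right)} = -30 + 6 L$ ($P{\left(L \right)} = 6 \left(-5 + L\right) = -30 + 6 L$)
$V{\left(w \right)} = -9 + w$
$- 76620 P{\left(-4 \right)} + V{\left(1151 \right)} = - 76620 \left(-30 + 6 \left(-4\right)\right) + \left(-9 + 1151\right) = - 76620 \left(-30 - 24\right) + 1142 = \left(-76620\right) \left(-54\right) + 1142 = 4137480 + 1142 = 4138622$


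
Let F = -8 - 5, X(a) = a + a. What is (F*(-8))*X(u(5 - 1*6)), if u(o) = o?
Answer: -208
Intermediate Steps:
X(a) = 2*a
F = -13
(F*(-8))*X(u(5 - 1*6)) = (-13*(-8))*(2*(5 - 1*6)) = 104*(2*(5 - 6)) = 104*(2*(-1)) = 104*(-2) = -208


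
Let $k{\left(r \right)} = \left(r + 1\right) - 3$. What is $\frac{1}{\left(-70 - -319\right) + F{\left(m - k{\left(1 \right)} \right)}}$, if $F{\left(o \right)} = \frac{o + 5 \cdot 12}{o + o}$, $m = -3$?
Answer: $\frac{2}{469} \approx 0.0042644$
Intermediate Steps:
$k{\left(r \right)} = -2 + r$ ($k{\left(r \right)} = \left(1 + r\right) - 3 = -2 + r$)
$F{\left(o \right)} = \frac{60 + o}{2 o}$ ($F{\left(o \right)} = \frac{o + 60}{2 o} = \left(60 + o\right) \frac{1}{2 o} = \frac{60 + o}{2 o}$)
$\frac{1}{\left(-70 - -319\right) + F{\left(m - k{\left(1 \right)} \right)}} = \frac{1}{\left(-70 - -319\right) + \frac{60 - 2}{2 \left(-3 - \left(-2 + 1\right)\right)}} = \frac{1}{\left(-70 + 319\right) + \frac{60 - 2}{2 \left(-3 - -1\right)}} = \frac{1}{249 + \frac{60 + \left(-3 + 1\right)}{2 \left(-3 + 1\right)}} = \frac{1}{249 + \frac{60 - 2}{2 \left(-2\right)}} = \frac{1}{249 + \frac{1}{2} \left(- \frac{1}{2}\right) 58} = \frac{1}{249 - \frac{29}{2}} = \frac{1}{\frac{469}{2}} = \frac{2}{469}$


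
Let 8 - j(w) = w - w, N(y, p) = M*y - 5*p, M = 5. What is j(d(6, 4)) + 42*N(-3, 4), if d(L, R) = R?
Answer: -1462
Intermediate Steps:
N(y, p) = -5*p + 5*y (N(y, p) = 5*y - 5*p = -5*p + 5*y)
j(w) = 8 (j(w) = 8 - (w - w) = 8 - 1*0 = 8 + 0 = 8)
j(d(6, 4)) + 42*N(-3, 4) = 8 + 42*(-5*4 + 5*(-3)) = 8 + 42*(-20 - 15) = 8 + 42*(-35) = 8 - 1470 = -1462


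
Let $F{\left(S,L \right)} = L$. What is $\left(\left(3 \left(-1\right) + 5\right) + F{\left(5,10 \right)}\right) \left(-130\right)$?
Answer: $-1560$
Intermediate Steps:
$\left(\left(3 \left(-1\right) + 5\right) + F{\left(5,10 \right)}\right) \left(-130\right) = \left(\left(3 \left(-1\right) + 5\right) + 10\right) \left(-130\right) = \left(\left(-3 + 5\right) + 10\right) \left(-130\right) = \left(2 + 10\right) \left(-130\right) = 12 \left(-130\right) = -1560$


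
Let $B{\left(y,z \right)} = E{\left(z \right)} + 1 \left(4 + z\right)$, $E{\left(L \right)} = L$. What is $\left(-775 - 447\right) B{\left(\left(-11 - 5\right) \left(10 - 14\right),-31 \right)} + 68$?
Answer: $70944$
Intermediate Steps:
$B{\left(y,z \right)} = 4 + 2 z$ ($B{\left(y,z \right)} = z + 1 \left(4 + z\right) = z + \left(4 + z\right) = 4 + 2 z$)
$\left(-775 - 447\right) B{\left(\left(-11 - 5\right) \left(10 - 14\right),-31 \right)} + 68 = \left(-775 - 447\right) \left(4 + 2 \left(-31\right)\right) + 68 = \left(-775 - 447\right) \left(4 - 62\right) + 68 = \left(-1222\right) \left(-58\right) + 68 = 70876 + 68 = 70944$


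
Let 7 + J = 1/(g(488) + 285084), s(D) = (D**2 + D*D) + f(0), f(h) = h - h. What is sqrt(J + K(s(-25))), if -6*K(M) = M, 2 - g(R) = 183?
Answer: I*sqrt(157306913650515)/854709 ≈ 14.674*I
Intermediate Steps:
f(h) = 0
s(D) = 2*D**2 (s(D) = (D**2 + D*D) + 0 = (D**2 + D**2) + 0 = 2*D**2 + 0 = 2*D**2)
g(R) = -181 (g(R) = 2 - 1*183 = 2 - 183 = -181)
K(M) = -M/6
J = -1994320/284903 (J = -7 + 1/(-181 + 285084) = -7 + 1/284903 = -1994320/284903 ≈ -7.0000)
sqrt(J + K(s(-25))) = sqrt(-1994320/284903 - (-25)**2/3) = sqrt(-1994320/284903 - 625/3) = sqrt(-184047335/854709) = I*sqrt(157306913650515)/854709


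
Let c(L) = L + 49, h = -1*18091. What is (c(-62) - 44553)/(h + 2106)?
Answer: 44566/15985 ≈ 2.7880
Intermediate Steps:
h = -18091
c(L) = 49 + L
(c(-62) - 44553)/(h + 2106) = ((49 - 62) - 44553)/(-18091 + 2106) = (-13 - 44553)/(-15985) = -44566*(-1/15985) = 44566/15985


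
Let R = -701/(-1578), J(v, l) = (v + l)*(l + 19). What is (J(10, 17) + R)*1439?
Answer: 2208169963/1578 ≈ 1.3993e+6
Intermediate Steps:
J(v, l) = (19 + l)*(l + v) (J(v, l) = (l + v)*(19 + l) = (19 + l)*(l + v))
R = 701/1578 (R = -701*(-1/1578) = 701/1578 ≈ 0.44423)
(J(10, 17) + R)*1439 = ((17**2 + 19*17 + 19*10 + 17*10) + 701/1578)*1439 = ((289 + 323 + 190 + 170) + 701/1578)*1439 = (972 + 701/1578)*1439 = (1534517/1578)*1439 = 2208169963/1578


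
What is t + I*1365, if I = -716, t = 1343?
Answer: -975997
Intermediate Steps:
t + I*1365 = 1343 - 716*1365 = 1343 - 977340 = -975997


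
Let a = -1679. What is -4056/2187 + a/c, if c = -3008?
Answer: -2842825/2192832 ≈ -1.2964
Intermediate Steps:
-4056/2187 + a/c = -4056/2187 - 1679/(-3008) = -4056*1/2187 - 1679*(-1/3008) = -1352/729 + 1679/3008 = -2842825/2192832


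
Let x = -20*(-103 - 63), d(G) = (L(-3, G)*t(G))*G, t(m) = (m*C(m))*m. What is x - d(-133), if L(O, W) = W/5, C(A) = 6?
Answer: -1877387726/5 ≈ -3.7548e+8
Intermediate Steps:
L(O, W) = W/5 (L(O, W) = W*(⅕) = W/5)
t(m) = 6*m² (t(m) = (m*6)*m = (6*m)*m = 6*m²)
d(G) = 6*G⁴/5 (d(G) = ((G/5)*(6*G²))*G = (6*G³/5)*G = 6*G⁴/5)
x = 3320 (x = -20*(-166) = 3320)
x - d(-133) = 3320 - 6*(-133)⁴/5 = 3320 - 6*312900721/5 = 3320 - 1*1877404326/5 = 3320 - 1877404326/5 = -1877387726/5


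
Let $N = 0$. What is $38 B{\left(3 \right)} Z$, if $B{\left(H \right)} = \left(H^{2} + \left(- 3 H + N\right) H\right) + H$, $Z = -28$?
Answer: $15960$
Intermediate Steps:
$B{\left(H \right)} = H - 2 H^{2}$ ($B{\left(H \right)} = \left(H^{2} + \left(- 3 H + 0\right) H\right) + H = \left(H^{2} + - 3 H H\right) + H = \left(H^{2} - 3 H^{2}\right) + H = - 2 H^{2} + H = H - 2 H^{2}$)
$38 B{\left(3 \right)} Z = 38 \cdot 3 \left(1 - 6\right) \left(-28\right) = 38 \cdot 3 \left(-5\right) \left(-28\right) = 38 \left(-15\right) \left(-28\right) = \left(-570\right) \left(-28\right) = 15960$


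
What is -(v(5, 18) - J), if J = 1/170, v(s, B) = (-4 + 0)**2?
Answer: -2719/170 ≈ -15.994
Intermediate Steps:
v(s, B) = 16 (v(s, B) = (-4)**2 = 16)
J = 1/170 ≈ 0.0058824
-(v(5, 18) - J) = -(16 - 1*1/170) = -(16 - 1/170) = -1*2719/170 = -2719/170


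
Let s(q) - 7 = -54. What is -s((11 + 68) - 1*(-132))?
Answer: 47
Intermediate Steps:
s(q) = -47 (s(q) = 7 - 54 = -47)
-s((11 + 68) - 1*(-132)) = -1*(-47) = 47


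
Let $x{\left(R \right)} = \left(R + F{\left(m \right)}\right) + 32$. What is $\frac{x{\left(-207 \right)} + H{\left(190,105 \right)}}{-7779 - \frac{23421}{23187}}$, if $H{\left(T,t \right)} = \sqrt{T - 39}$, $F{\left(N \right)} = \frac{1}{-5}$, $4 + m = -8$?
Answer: $\frac{3385302}{150329245} - \frac{7729 \sqrt{151}}{60131698} \approx 0.02094$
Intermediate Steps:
$m = -12$ ($m = -4 - 8 = -12$)
$F{\left(N \right)} = - \frac{1}{5}$
$x{\left(R \right)} = \frac{159}{5} + R$ ($x{\left(R \right)} = \left(R - \frac{1}{5}\right) + 32 = \left(- \frac{1}{5} + R\right) + 32 = \frac{159}{5} + R$)
$H{\left(T,t \right)} = \sqrt{-39 + T}$
$\frac{x{\left(-207 \right)} + H{\left(190,105 \right)}}{-7779 - \frac{23421}{23187}} = \frac{\left(\frac{159}{5} - 207\right) + \sqrt{-39 + 190}}{-7779 - \frac{23421}{23187}} = \frac{- \frac{876}{5} + \sqrt{151}}{-7779 - \frac{7807}{7729}} = \frac{- \frac{876}{5} + \sqrt{151}}{- \frac{60131698}{7729}} = \left(- \frac{876}{5} + \sqrt{151}\right) \left(- \frac{7729}{60131698}\right) = \frac{3385302}{150329245} - \frac{7729 \sqrt{151}}{60131698}$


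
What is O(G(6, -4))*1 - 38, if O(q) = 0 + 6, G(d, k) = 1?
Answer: -32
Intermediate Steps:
O(q) = 6
O(G(6, -4))*1 - 38 = 6*1 - 38 = 6 - 38 = -32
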